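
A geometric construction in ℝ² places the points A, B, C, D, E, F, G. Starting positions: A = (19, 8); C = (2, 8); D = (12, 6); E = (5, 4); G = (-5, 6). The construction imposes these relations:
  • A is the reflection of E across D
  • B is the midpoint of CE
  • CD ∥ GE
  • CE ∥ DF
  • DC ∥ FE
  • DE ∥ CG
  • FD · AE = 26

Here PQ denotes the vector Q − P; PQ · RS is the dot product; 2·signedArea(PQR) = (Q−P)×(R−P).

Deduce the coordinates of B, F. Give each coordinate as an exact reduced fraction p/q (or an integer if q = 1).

1. B_x = 7/2  [B is the midpoint of CE]
2. B_y = 6  [B is the midpoint of CE]
   → B = (7/2, 6)
3. F_x = 15  [DC ∥ FE ∩ CE ∥ DF]
4. F_y = 2  [DC ∥ FE ∩ CE ∥ DF]
   → F = (15, 2)

B = (7/2, 6)
F = (15, 2)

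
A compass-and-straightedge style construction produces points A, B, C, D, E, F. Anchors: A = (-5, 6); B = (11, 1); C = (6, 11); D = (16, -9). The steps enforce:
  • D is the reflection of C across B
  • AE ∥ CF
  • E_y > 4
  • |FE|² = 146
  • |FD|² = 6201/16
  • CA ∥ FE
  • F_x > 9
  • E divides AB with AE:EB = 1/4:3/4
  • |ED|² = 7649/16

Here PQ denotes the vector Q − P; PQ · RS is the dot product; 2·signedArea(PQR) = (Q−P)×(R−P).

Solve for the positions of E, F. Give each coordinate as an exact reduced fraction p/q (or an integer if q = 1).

E = (-1, 19/4)
F = (10, 39/4)

1. E_x = -1  [E divides AB with AE:EB = 1/4:3/4]
2. E_y = 19/4  [E divides AB with AE:EB = 1/4:3/4]
   → E = (-1, 19/4)
3. F_x = 10  [CA ∥ FE ∩ AE ∥ CF]
4. F_y = 39/4  [CA ∥ FE ∩ AE ∥ CF]
   → F = (10, 39/4)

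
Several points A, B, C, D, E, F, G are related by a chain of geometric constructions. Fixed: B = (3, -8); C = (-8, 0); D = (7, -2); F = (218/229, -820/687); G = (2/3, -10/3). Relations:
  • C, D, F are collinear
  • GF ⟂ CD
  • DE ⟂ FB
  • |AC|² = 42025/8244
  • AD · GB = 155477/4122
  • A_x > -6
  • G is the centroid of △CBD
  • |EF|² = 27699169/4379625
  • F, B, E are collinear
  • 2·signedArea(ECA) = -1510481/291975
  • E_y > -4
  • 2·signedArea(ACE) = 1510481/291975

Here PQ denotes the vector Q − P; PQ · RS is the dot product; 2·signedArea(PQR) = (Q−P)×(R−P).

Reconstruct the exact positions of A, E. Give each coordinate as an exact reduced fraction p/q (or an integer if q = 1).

A = (-2639/458, -205/687)
E = (815871/486625, -1752728/486625)

1. A_x = -2639/458  [line -7/3·x + 14/3·y + -49679/4122 = 0 ∩ |AC|² = 42025/8244]
2. A_y = -205/687  [line -7/3·x + 14/3·y + -49679/4122 = 0 ∩ |AC|² = 42025/8244]
   → A = (-2639/458, -205/687)
3. E_x = 815871/486625  [2·signedArea(ACE) = 1510481/291975 ∩ F, B, E are collinear]
4. E_y = -1752728/486625  [2·signedArea(ACE) = 1510481/291975 ∩ F, B, E are collinear]
   → E = (815871/486625, -1752728/486625)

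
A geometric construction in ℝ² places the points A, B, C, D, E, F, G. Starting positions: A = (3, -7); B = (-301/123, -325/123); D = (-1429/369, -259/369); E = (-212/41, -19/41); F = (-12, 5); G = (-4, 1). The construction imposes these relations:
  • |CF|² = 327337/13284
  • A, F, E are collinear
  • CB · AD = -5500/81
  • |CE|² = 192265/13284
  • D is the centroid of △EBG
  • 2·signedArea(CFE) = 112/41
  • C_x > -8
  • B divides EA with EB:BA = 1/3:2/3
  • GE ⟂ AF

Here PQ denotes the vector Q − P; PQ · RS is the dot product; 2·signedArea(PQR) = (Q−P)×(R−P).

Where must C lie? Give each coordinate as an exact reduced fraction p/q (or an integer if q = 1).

C = (-5857/738, 793/369)

1. C_x = -5857/738  [2·signedArea(CFE) = 112/41 ∩ CB · AD = -5500/81]
2. C_y = 793/369  [2·signedArea(CFE) = 112/41 ∩ CB · AD = -5500/81]
   → C = (-5857/738, 793/369)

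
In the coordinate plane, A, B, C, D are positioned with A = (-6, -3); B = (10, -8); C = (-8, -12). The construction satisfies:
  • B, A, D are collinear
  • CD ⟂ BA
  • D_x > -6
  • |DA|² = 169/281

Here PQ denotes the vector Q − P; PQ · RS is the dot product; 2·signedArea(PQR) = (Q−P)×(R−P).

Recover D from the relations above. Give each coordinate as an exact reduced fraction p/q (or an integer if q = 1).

1. D_x = -1478/281  [B, A, D are collinear ∩ CD ⟂ BA]
2. D_y = -908/281  [B, A, D are collinear ∩ CD ⟂ BA]
   → D = (-1478/281, -908/281)

D = (-1478/281, -908/281)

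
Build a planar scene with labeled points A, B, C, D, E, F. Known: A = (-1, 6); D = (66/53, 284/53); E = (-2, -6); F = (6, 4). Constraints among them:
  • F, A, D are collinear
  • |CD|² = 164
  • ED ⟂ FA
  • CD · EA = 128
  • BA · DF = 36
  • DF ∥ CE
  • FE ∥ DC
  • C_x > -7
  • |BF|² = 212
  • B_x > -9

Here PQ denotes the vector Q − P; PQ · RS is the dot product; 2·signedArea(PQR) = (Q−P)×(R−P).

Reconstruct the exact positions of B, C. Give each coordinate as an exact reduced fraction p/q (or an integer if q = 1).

B = (-8, 8)
C = (-358/53, -246/53)

1. B_x = -8  [line -252/53·x + 72/53·y + -2592/53 = 0 ∩ |BF|² = 212]
2. B_y = 8  [line -252/53·x + 72/53·y + -2592/53 = 0 ∩ |BF|² = 212]
   → B = (-8, 8)
3. C_x = -358/53  [DF ∥ CE ∩ FE ∥ DC]
4. C_y = -246/53  [DF ∥ CE ∩ FE ∥ DC]
   → C = (-358/53, -246/53)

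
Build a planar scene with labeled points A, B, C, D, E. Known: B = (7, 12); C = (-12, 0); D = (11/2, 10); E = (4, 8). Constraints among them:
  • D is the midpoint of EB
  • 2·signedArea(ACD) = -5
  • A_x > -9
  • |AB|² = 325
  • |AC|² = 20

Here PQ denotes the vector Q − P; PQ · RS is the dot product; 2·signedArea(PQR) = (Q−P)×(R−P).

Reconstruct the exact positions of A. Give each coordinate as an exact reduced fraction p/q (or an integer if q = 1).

1. A_x = -8  [line -10·x + 35/2·y + -115 = 0 ∩ |AC|² = 20]
2. A_y = 2  [line -10·x + 35/2·y + -115 = 0 ∩ |AC|² = 20]
   → A = (-8, 2)

A = (-8, 2)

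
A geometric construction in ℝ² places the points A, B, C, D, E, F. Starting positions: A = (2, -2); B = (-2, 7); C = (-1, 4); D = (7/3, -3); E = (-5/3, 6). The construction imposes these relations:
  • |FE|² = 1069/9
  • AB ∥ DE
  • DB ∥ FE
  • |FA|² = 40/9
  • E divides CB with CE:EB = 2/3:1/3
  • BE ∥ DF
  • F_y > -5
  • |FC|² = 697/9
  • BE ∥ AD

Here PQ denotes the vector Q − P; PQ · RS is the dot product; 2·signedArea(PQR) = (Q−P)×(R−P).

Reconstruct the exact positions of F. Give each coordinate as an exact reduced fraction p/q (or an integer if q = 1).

F = (8/3, -4)

1. F_x = 8/3  [DB ∥ FE ∩ BE ∥ DF]
2. F_y = -4  [DB ∥ FE ∩ BE ∥ DF]
   → F = (8/3, -4)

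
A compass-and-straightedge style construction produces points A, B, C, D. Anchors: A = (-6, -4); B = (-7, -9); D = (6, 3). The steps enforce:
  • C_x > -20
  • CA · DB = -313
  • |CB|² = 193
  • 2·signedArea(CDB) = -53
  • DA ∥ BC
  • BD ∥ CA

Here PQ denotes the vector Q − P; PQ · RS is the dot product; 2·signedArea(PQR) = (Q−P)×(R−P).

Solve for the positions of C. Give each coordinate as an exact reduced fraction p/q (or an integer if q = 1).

C = (-19, -16)

1. C_x = -19  [BD ∥ CA ∩ DA ∥ BC]
2. C_y = -16  [BD ∥ CA ∩ DA ∥ BC]
   → C = (-19, -16)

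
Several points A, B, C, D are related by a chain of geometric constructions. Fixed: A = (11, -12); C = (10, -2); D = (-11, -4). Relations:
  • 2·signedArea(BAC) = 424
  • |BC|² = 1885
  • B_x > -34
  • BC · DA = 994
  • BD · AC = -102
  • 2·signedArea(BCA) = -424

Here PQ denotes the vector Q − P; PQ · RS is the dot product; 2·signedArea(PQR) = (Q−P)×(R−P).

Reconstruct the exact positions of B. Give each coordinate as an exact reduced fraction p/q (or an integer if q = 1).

1. B_x = -33  [2·signedArea(BCA) = -424 ∩ BC · DA = 994]
2. B_y = 4  [2·signedArea(BCA) = -424 ∩ BC · DA = 994]
   → B = (-33, 4)

B = (-33, 4)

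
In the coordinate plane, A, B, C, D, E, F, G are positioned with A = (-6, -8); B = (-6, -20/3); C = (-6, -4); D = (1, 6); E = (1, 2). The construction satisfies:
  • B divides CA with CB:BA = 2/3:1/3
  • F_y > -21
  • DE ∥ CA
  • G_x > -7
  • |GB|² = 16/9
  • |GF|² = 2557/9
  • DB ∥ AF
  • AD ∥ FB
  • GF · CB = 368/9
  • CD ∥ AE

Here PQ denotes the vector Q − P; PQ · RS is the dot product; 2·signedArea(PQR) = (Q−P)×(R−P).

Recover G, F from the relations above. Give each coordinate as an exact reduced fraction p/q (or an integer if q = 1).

1. F_x = -13  [AD ∥ FB ∩ DB ∥ AF]
2. F_y = -62/3  [AD ∥ FB ∩ DB ∥ AF]
   → F = (-13, -62/3)
3. G_y = -16/3  [GF · CB = 368/9]
4. G_x = -6  [|GB|² = 16/9]
   → G = (-6, -16/3)

F = (-13, -62/3)
G = (-6, -16/3)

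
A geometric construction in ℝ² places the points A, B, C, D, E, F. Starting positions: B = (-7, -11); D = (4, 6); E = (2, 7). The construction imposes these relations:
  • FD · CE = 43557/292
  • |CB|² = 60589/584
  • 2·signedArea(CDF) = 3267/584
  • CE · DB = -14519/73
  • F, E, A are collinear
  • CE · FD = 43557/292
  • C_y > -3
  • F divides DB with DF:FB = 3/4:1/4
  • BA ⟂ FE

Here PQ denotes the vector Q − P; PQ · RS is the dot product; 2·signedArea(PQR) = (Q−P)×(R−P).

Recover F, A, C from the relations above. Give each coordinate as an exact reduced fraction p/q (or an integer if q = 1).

1. F_x = -17/4  [F divides DB with DF:FB = 3/4:1/4]
2. F_y = -27/4  [F divides DB with DF:FB = 3/4:1/4]
   → F = (-17/4, -27/4)
3. A_x = -923/146  [F, E, A are collinear ∩ BA ⟂ FE]
4. A_y = -1651/146  [F, E, A are collinear ∩ BA ⟂ FE]
   → A = (-923/146, -1651/146)
5. C_x = -339/292  [CE · DB = -14519/73 ∩ 2·signedArea(CDF) = 3267/584]
6. C_y = -775/292  [CE · DB = -14519/73 ∩ 2·signedArea(CDF) = 3267/584]
   → C = (-339/292, -775/292)

A = (-923/146, -1651/146)
C = (-339/292, -775/292)
F = (-17/4, -27/4)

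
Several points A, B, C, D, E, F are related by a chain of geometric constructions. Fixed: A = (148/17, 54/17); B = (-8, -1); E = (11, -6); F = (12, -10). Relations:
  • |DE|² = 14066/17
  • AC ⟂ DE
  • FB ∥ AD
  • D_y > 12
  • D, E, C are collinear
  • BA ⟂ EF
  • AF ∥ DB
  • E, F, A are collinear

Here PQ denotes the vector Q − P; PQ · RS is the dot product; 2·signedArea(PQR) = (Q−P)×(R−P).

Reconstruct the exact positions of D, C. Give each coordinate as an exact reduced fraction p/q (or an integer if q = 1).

1. D_x = -192/17  [AF ∥ DB ∩ FB ∥ AD]
2. D_y = 207/17  [AF ∥ DB ∩ FB ∥ AD]
   → D = (-192/17, 207/17)
3. C_x = 94319/18394  [D, E, C are collinear ∩ AC ⟂ DE]
4. C_y = -22299/18394  [D, E, C are collinear ∩ AC ⟂ DE]
   → C = (94319/18394, -22299/18394)

C = (94319/18394, -22299/18394)
D = (-192/17, 207/17)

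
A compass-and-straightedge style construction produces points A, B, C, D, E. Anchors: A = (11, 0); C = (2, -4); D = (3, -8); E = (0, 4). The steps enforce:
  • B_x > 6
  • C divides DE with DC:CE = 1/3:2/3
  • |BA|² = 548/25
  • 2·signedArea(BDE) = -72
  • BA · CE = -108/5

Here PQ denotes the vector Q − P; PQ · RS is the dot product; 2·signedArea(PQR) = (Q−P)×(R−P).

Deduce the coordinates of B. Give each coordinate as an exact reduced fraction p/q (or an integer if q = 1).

1. B_x = 33/5  [2·signedArea(BDE) = -72 ∩ BA · CE = -108/5]
2. B_y = 8/5  [2·signedArea(BDE) = -72 ∩ BA · CE = -108/5]
   → B = (33/5, 8/5)

B = (33/5, 8/5)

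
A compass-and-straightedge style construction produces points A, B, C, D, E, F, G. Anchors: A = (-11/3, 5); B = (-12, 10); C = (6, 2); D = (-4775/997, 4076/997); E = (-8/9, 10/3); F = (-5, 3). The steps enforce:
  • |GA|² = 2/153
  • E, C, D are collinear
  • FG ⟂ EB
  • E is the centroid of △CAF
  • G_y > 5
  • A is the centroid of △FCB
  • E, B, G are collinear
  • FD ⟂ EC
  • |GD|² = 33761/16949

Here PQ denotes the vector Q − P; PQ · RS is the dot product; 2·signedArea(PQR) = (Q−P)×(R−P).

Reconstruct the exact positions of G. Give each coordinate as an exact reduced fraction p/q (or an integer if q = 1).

G = (-64/17, 86/17)

1. G_x = -64/17  [E, B, G are collinear ∩ FG ⟂ EB]
2. G_y = 86/17  [E, B, G are collinear ∩ FG ⟂ EB]
   → G = (-64/17, 86/17)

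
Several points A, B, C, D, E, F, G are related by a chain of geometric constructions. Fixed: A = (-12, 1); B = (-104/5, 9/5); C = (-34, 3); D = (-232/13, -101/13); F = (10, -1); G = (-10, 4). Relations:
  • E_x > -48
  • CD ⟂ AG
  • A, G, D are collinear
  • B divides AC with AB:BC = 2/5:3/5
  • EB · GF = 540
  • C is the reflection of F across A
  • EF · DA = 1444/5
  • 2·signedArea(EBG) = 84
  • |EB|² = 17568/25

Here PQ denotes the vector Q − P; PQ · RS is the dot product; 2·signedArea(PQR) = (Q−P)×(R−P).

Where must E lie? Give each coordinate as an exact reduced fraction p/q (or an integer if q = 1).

E = (-236/5, 21/5)

1. E_x = -236/5  [EF · DA = 1444/5 ∩ 2·signedArea(EBG) = 84]
2. E_y = 21/5  [EF · DA = 1444/5 ∩ 2·signedArea(EBG) = 84]
   → E = (-236/5, 21/5)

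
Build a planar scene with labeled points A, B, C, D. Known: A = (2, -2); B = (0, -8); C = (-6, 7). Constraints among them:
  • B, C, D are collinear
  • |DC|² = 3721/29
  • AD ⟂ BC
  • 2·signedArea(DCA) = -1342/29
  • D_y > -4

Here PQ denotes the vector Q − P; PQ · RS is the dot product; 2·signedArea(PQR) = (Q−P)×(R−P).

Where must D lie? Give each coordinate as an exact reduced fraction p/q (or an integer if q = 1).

1. D_x = -52/29  [B, C, D are collinear ∩ AD ⟂ BC]
2. D_y = -102/29  [B, C, D are collinear ∩ AD ⟂ BC]
   → D = (-52/29, -102/29)

D = (-52/29, -102/29)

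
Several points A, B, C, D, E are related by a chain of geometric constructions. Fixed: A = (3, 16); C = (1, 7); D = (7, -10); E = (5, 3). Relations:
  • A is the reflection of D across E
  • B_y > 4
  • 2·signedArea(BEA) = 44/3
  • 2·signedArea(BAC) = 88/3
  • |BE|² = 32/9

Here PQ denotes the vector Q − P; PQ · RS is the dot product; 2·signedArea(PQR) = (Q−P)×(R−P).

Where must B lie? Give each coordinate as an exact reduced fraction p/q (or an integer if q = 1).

B = (11/3, 13/3)

1. B_x = 11/3  [2·signedArea(BEA) = 44/3 ∩ 2·signedArea(BAC) = 88/3]
2. B_y = 13/3  [2·signedArea(BEA) = 44/3 ∩ 2·signedArea(BAC) = 88/3]
   → B = (11/3, 13/3)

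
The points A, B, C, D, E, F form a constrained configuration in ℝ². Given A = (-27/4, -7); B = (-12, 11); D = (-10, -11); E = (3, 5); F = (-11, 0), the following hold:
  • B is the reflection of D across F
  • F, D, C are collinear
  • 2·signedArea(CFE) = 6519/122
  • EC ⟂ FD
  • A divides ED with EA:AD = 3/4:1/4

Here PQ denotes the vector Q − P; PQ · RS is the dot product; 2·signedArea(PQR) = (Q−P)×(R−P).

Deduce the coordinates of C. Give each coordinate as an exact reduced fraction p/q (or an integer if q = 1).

C = (-1383/122, 451/122)

1. C_x = -1383/122  [F, D, C are collinear ∩ EC ⟂ FD]
2. C_y = 451/122  [F, D, C are collinear ∩ EC ⟂ FD]
   → C = (-1383/122, 451/122)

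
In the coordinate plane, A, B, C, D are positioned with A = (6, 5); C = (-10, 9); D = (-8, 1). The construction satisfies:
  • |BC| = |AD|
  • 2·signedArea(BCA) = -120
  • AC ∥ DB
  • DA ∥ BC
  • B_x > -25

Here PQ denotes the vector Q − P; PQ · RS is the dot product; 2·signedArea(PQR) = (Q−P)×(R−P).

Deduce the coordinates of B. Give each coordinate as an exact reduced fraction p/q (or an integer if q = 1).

1. B_x = -24  [DA ∥ BC ∩ AC ∥ DB]
2. B_y = 5  [DA ∥ BC ∩ AC ∥ DB]
   → B = (-24, 5)

B = (-24, 5)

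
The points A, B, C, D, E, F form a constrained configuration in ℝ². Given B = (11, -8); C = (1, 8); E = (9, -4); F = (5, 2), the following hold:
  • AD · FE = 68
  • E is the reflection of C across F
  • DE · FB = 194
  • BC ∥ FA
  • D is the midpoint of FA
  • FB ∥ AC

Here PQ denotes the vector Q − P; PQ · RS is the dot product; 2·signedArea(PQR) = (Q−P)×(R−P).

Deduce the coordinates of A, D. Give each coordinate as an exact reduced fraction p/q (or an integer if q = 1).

1. A_x = -5  [FB ∥ AC ∩ BC ∥ FA]
2. A_y = 18  [FB ∥ AC ∩ BC ∥ FA]
   → A = (-5, 18)
3. D_x = 0  [D is the midpoint of FA]
4. D_y = 10  [D is the midpoint of FA]
   → D = (0, 10)

A = (-5, 18)
D = (0, 10)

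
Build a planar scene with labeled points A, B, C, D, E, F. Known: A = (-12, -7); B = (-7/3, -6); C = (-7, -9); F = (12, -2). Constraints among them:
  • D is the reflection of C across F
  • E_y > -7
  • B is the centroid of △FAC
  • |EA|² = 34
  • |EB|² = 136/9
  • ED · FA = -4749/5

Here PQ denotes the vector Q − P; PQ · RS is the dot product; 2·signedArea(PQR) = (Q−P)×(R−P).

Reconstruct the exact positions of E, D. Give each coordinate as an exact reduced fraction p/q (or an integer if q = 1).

D = (31, 5)
E = (-31/5, -32/5)

1. D_x = 31  [D is the reflection of C across F]
2. D_y = 5  [D is the reflection of C across F]
   → D = (31, 5)
3. E_x = -31/5  [line 24·x + 5·y + 904/5 = 0 ∩ |EB|² = 136/9]
4. E_y = -32/5  [line 24·x + 5·y + 904/5 = 0 ∩ |EB|² = 136/9]
   → E = (-31/5, -32/5)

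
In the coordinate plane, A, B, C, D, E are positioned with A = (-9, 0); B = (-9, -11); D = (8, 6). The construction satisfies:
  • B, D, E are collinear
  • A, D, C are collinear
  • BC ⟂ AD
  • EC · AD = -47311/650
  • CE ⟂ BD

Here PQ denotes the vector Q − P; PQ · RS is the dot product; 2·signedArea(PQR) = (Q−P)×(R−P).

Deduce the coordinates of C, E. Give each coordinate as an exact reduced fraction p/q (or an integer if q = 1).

1. C_x = -4047/325  [A, D, C are collinear ∩ BC ⟂ AD]
2. C_y = -396/325  [A, D, C are collinear ∩ BC ⟂ AD]
   → C = (-4047/325, -396/325)
3. E_x = -3793/650  [B, D, E are collinear ∩ CE ⟂ BD]
4. E_y = -5093/650  [B, D, E are collinear ∩ CE ⟂ BD]
   → E = (-3793/650, -5093/650)

C = (-4047/325, -396/325)
E = (-3793/650, -5093/650)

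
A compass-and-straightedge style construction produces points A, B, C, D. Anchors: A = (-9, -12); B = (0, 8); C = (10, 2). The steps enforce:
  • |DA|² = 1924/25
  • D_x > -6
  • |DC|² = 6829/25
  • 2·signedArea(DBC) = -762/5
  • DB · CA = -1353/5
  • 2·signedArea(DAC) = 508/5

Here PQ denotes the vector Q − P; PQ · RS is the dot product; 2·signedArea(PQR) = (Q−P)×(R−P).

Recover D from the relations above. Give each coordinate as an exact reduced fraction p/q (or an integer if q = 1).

1. D_x = -27/5  [2·signedArea(DBC) = -762/5 ∩ 2·signedArea(DAC) = 508/5]
2. D_y = -4  [2·signedArea(DBC) = -762/5 ∩ 2·signedArea(DAC) = 508/5]
   → D = (-27/5, -4)

D = (-27/5, -4)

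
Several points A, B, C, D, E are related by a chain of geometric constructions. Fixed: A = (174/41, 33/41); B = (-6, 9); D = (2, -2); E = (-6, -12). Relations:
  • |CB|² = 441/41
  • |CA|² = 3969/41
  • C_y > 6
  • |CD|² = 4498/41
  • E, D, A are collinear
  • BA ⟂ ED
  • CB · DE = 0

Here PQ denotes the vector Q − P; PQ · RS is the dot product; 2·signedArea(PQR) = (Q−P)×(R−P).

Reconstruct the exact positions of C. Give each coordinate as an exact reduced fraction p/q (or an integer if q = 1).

C = (-141/41, 285/41)

1. C_x = -141/41  [line 8·x + 10·y + -42 = 0 ∩ |CA|² = 3969/41]
2. C_y = 285/41  [line 8·x + 10·y + -42 = 0 ∩ |CA|² = 3969/41]
   → C = (-141/41, 285/41)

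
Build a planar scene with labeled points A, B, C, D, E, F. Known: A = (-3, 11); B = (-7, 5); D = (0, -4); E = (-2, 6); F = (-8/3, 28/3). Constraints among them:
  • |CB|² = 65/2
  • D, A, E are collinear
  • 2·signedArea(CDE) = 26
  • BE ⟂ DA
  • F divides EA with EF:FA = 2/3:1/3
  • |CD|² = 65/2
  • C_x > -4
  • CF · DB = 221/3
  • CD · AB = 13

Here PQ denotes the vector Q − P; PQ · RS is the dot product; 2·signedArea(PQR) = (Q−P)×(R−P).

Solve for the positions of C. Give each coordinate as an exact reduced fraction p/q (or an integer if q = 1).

C = (-7/2, 1/2)

1. C_x = -7/2  [2·signedArea(CDE) = 26 ∩ CF · DB = 221/3]
2. C_y = 1/2  [2·signedArea(CDE) = 26 ∩ CF · DB = 221/3]
   → C = (-7/2, 1/2)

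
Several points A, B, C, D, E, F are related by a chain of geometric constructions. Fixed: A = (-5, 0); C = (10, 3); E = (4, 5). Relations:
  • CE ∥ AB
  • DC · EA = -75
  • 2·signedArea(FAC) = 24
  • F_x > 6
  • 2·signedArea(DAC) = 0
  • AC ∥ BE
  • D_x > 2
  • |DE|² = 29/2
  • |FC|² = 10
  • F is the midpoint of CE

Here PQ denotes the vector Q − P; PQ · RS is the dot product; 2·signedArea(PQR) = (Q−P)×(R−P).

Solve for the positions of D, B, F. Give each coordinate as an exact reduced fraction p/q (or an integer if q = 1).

1. D_x = 5/2  [2·signedArea(DAC) = 0 ∩ DC · EA = -75]
2. D_y = 3/2  [2·signedArea(DAC) = 0 ∩ DC · EA = -75]
   → D = (5/2, 3/2)
3. B_x = -11  [AC ∥ BE ∩ CE ∥ AB]
4. B_y = 2  [AC ∥ BE ∩ CE ∥ AB]
   → B = (-11, 2)
5. F_x = 7  [F is the midpoint of CE]
6. F_y = 4  [F is the midpoint of CE]
   → F = (7, 4)

B = (-11, 2)
D = (5/2, 3/2)
F = (7, 4)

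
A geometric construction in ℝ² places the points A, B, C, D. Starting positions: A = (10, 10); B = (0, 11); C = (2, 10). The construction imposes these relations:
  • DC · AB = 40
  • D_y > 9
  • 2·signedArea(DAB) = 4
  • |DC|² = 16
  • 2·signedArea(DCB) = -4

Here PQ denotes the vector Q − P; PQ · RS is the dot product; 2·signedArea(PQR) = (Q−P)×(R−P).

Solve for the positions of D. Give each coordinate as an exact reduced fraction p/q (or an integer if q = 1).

D = (6, 10)

1. D_x = 6  [DC · AB = 40 ∩ 2·signedArea(DCB) = -4]
2. D_y = 10  [DC · AB = 40 ∩ 2·signedArea(DCB) = -4]
   → D = (6, 10)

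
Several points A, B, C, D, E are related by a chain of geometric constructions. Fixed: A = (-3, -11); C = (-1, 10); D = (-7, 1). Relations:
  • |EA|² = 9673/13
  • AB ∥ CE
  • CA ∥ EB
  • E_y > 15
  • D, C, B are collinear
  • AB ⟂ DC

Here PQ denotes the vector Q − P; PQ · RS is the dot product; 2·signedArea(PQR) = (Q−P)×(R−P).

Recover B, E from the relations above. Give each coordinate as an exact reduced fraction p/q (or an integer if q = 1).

B = (-147/13, -71/13)
E = (-121/13, 202/13)

1. B_x = -147/13  [D, C, B are collinear ∩ AB ⟂ DC]
2. B_y = -71/13  [D, C, B are collinear ∩ AB ⟂ DC]
   → B = (-147/13, -71/13)
3. E_x = -121/13  [CA ∥ EB ∩ AB ∥ CE]
4. E_y = 202/13  [CA ∥ EB ∩ AB ∥ CE]
   → E = (-121/13, 202/13)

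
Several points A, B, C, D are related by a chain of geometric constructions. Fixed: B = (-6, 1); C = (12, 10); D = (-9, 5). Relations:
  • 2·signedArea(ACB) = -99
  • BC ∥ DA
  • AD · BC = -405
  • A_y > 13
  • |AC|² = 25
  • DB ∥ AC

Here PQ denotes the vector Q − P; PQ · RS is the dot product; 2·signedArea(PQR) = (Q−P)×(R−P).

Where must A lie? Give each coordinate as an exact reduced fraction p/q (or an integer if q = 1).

1. A_x = 9  [DB ∥ AC ∩ BC ∥ DA]
2. A_y = 14  [DB ∥ AC ∩ BC ∥ DA]
   → A = (9, 14)

A = (9, 14)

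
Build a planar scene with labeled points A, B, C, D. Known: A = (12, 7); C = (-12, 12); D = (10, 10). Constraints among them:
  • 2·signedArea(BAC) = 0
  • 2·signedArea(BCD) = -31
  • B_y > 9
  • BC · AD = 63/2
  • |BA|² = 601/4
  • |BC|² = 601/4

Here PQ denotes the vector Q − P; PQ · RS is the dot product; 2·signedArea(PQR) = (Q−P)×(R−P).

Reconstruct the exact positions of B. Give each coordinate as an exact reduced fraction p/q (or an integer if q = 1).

1. B_x = 0  [2·signedArea(BAC) = 0 ∩ 2·signedArea(BCD) = -31]
2. B_y = 19/2  [2·signedArea(BAC) = 0 ∩ 2·signedArea(BCD) = -31]
   → B = (0, 19/2)

B = (0, 19/2)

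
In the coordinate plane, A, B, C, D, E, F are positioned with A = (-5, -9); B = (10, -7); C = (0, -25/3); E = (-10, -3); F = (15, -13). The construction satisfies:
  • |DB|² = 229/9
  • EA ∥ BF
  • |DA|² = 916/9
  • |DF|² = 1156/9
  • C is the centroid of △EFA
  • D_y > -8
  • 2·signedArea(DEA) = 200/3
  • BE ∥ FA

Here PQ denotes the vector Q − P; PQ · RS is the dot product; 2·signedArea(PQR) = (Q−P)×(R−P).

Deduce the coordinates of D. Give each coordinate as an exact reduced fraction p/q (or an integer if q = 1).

1. D_x = 5  [line 6·x + 5·y + 25/3 = 0 ∩ |DB|² = 229/9]
2. D_y = -23/3  [line 6·x + 5·y + 25/3 = 0 ∩ |DB|² = 229/9]
   → D = (5, -23/3)

D = (5, -23/3)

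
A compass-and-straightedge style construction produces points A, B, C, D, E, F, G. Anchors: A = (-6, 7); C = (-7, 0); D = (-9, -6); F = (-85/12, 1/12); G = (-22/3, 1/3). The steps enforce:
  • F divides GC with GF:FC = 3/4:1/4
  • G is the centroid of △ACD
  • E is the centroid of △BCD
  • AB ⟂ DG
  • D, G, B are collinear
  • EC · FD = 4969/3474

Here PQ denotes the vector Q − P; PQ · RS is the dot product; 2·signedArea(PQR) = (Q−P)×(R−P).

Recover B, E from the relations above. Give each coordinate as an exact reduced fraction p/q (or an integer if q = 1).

1. B_x = -1082/193  [D, G, B are collinear ∩ AB ⟂ DG]
2. B_y = 1331/193  [D, G, B are collinear ∩ AB ⟂ DG]
   → B = (-1082/193, 1331/193)
3. E_x = -1390/193  [E is the centroid of △BCD]
4. E_y = 173/579  [E is the centroid of △BCD]
   → E = (-1390/193, 173/579)

B = (-1082/193, 1331/193)
E = (-1390/193, 173/579)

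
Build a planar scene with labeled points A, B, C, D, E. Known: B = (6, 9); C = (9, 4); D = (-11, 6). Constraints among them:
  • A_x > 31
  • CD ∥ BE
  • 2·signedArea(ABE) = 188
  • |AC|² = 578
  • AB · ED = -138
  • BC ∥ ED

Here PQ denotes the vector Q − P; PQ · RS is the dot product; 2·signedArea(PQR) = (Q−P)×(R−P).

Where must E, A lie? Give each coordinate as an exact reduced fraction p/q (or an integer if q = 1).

1. E_x = -14  [BC ∥ ED ∩ CD ∥ BE]
2. E_y = 11  [BC ∥ ED ∩ CD ∥ BE]
   → E = (-14, 11)
3. A_x = 32  [2·signedArea(ABE) = 188 ∩ AB · ED = -138]
4. A_y = -3  [2·signedArea(ABE) = 188 ∩ AB · ED = -138]
   → A = (32, -3)

A = (32, -3)
E = (-14, 11)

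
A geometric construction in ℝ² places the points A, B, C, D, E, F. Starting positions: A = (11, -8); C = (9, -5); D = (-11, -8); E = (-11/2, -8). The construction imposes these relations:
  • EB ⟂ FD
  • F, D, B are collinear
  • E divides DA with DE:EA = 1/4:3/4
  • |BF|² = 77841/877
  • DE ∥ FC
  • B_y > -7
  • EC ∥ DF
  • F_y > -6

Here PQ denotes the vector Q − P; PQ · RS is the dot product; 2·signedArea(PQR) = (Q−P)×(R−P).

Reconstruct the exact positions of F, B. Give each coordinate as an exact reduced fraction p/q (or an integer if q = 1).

1. F_x = 7/2  [DE ∥ FC ∩ EC ∥ DF]
2. F_y = -5  [DE ∥ FC ∩ EC ∥ DF]
   → F = (7/2, -5)
3. B_x = -10043/1754  [F, D, B are collinear ∩ EB ⟂ FD]
4. B_y = -6059/877  [F, D, B are collinear ∩ EB ⟂ FD]
   → B = (-10043/1754, -6059/877)

B = (-10043/1754, -6059/877)
F = (7/2, -5)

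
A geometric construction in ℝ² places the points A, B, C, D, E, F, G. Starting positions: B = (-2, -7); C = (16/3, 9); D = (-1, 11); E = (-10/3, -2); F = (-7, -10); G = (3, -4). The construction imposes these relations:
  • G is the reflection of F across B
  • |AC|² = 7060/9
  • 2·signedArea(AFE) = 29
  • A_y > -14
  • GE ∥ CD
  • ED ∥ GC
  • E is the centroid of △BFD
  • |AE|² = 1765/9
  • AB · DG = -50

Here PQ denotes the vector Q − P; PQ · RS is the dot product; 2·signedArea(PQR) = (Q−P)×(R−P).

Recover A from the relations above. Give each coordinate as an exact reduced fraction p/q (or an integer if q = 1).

1. A_x = -12  [AB · DG = -50 ∩ 2·signedArea(AFE) = 29]
2. A_y = -13  [AB · DG = -50 ∩ 2·signedArea(AFE) = 29]
   → A = (-12, -13)

A = (-12, -13)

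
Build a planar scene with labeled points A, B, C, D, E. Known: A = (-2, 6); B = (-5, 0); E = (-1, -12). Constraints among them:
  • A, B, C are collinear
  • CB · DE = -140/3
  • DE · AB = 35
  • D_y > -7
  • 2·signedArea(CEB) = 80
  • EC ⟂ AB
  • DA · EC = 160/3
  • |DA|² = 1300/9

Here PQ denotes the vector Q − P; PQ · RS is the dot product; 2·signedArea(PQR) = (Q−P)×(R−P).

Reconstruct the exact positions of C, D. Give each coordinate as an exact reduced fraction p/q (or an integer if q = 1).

C = (-9, -8)
D = (-4/3, -6)

1. C_x = -9  [A, B, C are collinear ∩ EC ⟂ AB]
2. C_y = -8  [A, B, C are collinear ∩ EC ⟂ AB]
   → C = (-9, -8)
3. D_x = -4/3  [DA · EC = 160/3 ∩ CB · DE = -140/3]
4. D_y = -6  [DA · EC = 160/3 ∩ CB · DE = -140/3]
   → D = (-4/3, -6)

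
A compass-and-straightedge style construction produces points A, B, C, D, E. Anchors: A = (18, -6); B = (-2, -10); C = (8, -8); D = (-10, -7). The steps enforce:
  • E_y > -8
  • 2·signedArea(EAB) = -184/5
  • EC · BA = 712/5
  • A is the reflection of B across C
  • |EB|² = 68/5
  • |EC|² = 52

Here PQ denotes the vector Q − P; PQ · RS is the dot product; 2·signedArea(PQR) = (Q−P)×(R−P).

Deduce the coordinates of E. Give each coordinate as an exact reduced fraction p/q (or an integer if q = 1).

1. E_x = 4/5  [2·signedArea(EAB) = -184/5 ∩ EC · BA = 712/5]
2. E_y = -38/5  [2·signedArea(EAB) = -184/5 ∩ EC · BA = 712/5]
   → E = (4/5, -38/5)

E = (4/5, -38/5)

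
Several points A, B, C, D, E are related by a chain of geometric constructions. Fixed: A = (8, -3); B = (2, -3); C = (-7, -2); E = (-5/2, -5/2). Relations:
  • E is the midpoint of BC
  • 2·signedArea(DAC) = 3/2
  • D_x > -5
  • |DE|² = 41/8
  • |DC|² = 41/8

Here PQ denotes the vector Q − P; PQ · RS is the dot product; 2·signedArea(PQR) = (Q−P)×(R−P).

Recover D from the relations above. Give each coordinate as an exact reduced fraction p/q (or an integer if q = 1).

1. D_x = -19/4  [line -1·x + -15·y + -77/2 = 0 ∩ |DC|² = 41/8]
2. D_y = -9/4  [line -1·x + -15·y + -77/2 = 0 ∩ |DC|² = 41/8]
   → D = (-19/4, -9/4)

D = (-19/4, -9/4)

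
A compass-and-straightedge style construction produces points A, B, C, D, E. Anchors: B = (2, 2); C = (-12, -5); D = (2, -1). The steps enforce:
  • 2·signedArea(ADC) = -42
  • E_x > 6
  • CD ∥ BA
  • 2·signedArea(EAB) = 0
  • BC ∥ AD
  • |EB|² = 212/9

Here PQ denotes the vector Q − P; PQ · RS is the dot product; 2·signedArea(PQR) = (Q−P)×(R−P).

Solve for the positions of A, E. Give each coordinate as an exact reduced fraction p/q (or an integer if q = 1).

A = (16, 6)
E = (20/3, 10/3)

1. A_x = 16  [BC ∥ AD ∩ CD ∥ BA]
2. A_y = 6  [BC ∥ AD ∩ CD ∥ BA]
   → A = (16, 6)
3. E_x = 20/3  [line 4·x + -14·y + 20 = 0 ∩ |EB|² = 212/9]
4. E_y = 10/3  [line 4·x + -14·y + 20 = 0 ∩ |EB|² = 212/9]
   → E = (20/3, 10/3)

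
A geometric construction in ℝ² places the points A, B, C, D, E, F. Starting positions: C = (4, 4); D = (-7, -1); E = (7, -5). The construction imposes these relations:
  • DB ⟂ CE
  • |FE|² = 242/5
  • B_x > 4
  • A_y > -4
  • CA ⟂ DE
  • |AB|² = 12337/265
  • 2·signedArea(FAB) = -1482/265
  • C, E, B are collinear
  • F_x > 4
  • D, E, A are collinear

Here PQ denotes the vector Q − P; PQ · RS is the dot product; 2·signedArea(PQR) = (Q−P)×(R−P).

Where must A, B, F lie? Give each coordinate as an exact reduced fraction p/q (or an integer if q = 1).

1. A_x = 98/53  [D, E, A are collinear ∩ CA ⟂ DE]
2. A_y = -187/53  [D, E, A are collinear ∩ CA ⟂ DE]
   → A = (98/53, -187/53)
3. B_x = 22/5  [C, E, B are collinear ∩ DB ⟂ CE]
4. B_y = 14/5  [C, E, B are collinear ∩ DB ⟂ CE]
   → B = (22/5, 14/5)
5. F_x = 24/5  [line -1677/265·x + 676/265·y + 6968/265 = 0 ∩ |FE|² = 242/5]
6. F_y = 8/5  [line -1677/265·x + 676/265·y + 6968/265 = 0 ∩ |FE|² = 242/5]
   → F = (24/5, 8/5)

A = (98/53, -187/53)
B = (22/5, 14/5)
F = (24/5, 8/5)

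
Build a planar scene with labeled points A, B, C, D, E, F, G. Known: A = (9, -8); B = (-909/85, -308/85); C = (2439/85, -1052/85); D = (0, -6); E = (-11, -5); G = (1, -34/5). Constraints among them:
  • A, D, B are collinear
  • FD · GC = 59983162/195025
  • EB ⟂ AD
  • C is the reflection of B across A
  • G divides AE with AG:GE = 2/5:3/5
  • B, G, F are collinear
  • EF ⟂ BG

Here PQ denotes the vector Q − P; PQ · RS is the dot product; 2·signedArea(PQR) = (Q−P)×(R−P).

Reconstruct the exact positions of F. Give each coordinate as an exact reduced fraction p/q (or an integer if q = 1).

F = (-2819645/265234, -4828231/1326170)

1. F_x = -2819645/265234  [B, G, F are collinear ∩ EF ⟂ BG]
2. F_y = -4828231/1326170  [B, G, F are collinear ∩ EF ⟂ BG]
   → F = (-2819645/265234, -4828231/1326170)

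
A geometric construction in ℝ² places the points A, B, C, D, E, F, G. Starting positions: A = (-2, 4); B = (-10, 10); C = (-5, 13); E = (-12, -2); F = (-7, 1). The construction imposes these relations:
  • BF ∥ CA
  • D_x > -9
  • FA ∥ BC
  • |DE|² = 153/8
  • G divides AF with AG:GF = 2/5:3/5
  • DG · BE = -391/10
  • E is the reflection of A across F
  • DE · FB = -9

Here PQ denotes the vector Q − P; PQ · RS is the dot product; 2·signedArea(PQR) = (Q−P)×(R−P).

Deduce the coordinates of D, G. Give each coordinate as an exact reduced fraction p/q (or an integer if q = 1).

D = (-33/4, 1/4)
G = (-4, 14/5)

1. D_x = -33/4  [line 3·x + -9·y + 27 = 0 ∩ |DE|² = 153/8]
2. D_y = 1/4  [line 3·x + -9·y + 27 = 0 ∩ |DE|² = 153/8]
   → D = (-33/4, 1/4)
3. G_x = -4  [G divides AF with AG:GF = 2/5:3/5]
4. G_y = 14/5  [G divides AF with AG:GF = 2/5:3/5]
   → G = (-4, 14/5)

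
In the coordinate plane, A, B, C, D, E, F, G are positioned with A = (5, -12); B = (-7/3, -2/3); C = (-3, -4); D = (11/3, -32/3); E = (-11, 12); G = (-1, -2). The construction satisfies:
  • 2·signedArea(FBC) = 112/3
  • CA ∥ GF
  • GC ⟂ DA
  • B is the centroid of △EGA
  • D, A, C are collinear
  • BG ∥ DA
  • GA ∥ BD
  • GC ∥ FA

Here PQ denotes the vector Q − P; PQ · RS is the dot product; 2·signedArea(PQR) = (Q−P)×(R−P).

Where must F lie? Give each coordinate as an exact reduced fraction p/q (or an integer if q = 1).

1. F_x = 7  [GC ∥ FA ∩ CA ∥ GF]
2. F_y = -10  [GC ∥ FA ∩ CA ∥ GF]
   → F = (7, -10)

F = (7, -10)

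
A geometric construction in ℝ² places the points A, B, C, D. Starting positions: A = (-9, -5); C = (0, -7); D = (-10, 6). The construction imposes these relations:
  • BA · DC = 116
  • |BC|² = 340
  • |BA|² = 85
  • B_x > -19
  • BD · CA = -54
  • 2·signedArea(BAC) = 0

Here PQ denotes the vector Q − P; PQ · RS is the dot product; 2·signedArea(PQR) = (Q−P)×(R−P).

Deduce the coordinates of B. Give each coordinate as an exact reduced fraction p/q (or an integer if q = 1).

B = (-18, -3)

1. B_x = -18  [2·signedArea(BAC) = 0 ∩ BA · DC = 116]
2. B_y = -3  [2·signedArea(BAC) = 0 ∩ BA · DC = 116]
   → B = (-18, -3)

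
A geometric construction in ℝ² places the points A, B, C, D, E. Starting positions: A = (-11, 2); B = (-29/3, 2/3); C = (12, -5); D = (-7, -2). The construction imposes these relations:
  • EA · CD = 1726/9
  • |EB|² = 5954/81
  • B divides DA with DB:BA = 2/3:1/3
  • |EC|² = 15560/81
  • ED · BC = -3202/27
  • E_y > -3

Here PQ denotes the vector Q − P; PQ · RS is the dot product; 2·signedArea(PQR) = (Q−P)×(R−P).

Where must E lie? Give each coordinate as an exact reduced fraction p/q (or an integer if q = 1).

1. E_x = -14/9  [EA · CD = 1726/9 ∩ ED · BC = -3202/27]
2. E_y = -19/9  [EA · CD = 1726/9 ∩ ED · BC = -3202/27]
   → E = (-14/9, -19/9)

E = (-14/9, -19/9)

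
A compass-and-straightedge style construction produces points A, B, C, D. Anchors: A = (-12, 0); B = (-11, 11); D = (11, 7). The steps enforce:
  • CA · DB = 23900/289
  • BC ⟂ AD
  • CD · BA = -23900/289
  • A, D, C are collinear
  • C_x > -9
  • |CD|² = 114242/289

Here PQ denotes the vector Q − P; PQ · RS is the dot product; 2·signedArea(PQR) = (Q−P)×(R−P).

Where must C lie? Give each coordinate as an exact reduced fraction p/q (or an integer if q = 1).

1. C_x = -2318/289  [A, D, C are collinear ∩ BC ⟂ AD]
2. C_y = 350/289  [A, D, C are collinear ∩ BC ⟂ AD]
   → C = (-2318/289, 350/289)

C = (-2318/289, 350/289)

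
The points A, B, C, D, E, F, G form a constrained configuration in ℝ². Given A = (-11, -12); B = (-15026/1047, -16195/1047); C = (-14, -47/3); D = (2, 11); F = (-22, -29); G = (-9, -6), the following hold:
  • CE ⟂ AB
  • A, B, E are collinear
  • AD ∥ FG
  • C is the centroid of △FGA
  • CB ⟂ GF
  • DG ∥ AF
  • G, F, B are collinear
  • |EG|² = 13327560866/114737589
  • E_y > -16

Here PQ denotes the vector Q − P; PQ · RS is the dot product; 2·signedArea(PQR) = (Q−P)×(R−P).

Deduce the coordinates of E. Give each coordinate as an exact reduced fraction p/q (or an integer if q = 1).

E = (-546189842/38245863, -588798547/38245863)

1. E_x = -546189842/38245863  [A, B, E are collinear ∩ CE ⟂ AB]
2. E_y = -588798547/38245863  [A, B, E are collinear ∩ CE ⟂ AB]
   → E = (-546189842/38245863, -588798547/38245863)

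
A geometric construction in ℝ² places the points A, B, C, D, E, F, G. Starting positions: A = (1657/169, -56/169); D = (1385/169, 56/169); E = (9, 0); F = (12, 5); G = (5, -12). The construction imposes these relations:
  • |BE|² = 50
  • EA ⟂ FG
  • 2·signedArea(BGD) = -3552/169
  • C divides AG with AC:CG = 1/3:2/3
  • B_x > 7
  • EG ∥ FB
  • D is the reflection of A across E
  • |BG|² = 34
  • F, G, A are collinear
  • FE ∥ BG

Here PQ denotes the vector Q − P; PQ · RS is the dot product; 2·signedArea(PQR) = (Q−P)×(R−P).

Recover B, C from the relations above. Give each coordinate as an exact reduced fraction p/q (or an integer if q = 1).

1. B_x = 8  [FE ∥ BG ∩ EG ∥ FB]
2. B_y = -7  [FE ∥ BG ∩ EG ∥ FB]
   → B = (8, -7)
3. C_x = 4159/507  [C divides AG with AC:CG = 1/3:2/3]
4. C_y = -2140/507  [C divides AG with AC:CG = 1/3:2/3]
   → C = (4159/507, -2140/507)

B = (8, -7)
C = (4159/507, -2140/507)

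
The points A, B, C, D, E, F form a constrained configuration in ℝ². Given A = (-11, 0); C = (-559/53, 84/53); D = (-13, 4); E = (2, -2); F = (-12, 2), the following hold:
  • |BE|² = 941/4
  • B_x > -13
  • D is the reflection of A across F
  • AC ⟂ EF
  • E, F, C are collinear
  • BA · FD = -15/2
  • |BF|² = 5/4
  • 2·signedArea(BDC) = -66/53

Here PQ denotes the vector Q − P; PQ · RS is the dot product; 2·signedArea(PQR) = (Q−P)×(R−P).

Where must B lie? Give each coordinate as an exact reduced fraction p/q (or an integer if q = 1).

B = (-25/2, 3)

1. B_x = -25/2  [BA · FD = -15/2 ∩ 2·signedArea(BDC) = -66/53]
2. B_y = 3  [BA · FD = -15/2 ∩ 2·signedArea(BDC) = -66/53]
   → B = (-25/2, 3)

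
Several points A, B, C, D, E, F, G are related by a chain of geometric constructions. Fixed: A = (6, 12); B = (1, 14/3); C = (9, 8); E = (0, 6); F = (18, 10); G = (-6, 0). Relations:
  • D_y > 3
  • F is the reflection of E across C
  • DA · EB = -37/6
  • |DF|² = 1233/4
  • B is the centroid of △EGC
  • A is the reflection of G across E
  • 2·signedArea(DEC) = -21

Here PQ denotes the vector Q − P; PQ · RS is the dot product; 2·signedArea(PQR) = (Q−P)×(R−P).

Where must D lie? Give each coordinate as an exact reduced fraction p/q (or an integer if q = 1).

1. D_x = 3/2  [2·signedArea(DEC) = -21 ∩ DA · EB = -37/6]
2. D_y = 4  [2·signedArea(DEC) = -21 ∩ DA · EB = -37/6]
   → D = (3/2, 4)

D = (3/2, 4)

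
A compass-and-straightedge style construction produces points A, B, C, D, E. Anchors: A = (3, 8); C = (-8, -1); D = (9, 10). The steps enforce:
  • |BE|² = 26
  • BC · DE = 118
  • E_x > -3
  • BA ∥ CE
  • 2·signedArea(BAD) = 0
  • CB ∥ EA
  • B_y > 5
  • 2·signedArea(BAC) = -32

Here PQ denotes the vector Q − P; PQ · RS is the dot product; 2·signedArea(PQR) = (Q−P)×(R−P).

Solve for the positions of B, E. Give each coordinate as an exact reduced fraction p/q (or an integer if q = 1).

1. B_x = -3  [2·signedArea(BAD) = 0 ∩ 2·signedArea(BAC) = -32]
2. B_y = 6  [2·signedArea(BAD) = 0 ∩ 2·signedArea(BAC) = -32]
   → B = (-3, 6)
3. E_x = -2  [CB ∥ EA ∩ BA ∥ CE]
4. E_y = 1  [CB ∥ EA ∩ BA ∥ CE]
   → E = (-2, 1)

B = (-3, 6)
E = (-2, 1)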